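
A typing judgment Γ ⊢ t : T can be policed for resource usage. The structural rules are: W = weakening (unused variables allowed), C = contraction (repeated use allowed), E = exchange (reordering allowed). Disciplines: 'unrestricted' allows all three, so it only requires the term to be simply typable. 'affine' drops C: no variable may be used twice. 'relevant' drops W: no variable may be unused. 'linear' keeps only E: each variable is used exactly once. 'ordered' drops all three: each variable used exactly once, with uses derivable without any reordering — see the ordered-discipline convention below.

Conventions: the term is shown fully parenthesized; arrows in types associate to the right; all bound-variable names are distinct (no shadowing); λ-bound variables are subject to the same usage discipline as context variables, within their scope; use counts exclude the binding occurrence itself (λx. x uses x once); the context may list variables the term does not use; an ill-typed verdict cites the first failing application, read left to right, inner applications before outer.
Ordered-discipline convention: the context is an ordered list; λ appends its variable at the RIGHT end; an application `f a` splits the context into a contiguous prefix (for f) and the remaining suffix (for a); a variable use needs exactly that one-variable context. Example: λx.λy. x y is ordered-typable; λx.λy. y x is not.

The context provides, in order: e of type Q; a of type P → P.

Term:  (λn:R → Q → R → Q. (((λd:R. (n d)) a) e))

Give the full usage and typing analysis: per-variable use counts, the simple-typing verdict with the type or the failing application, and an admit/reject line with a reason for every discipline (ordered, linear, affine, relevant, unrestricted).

usage: e: 1; a: 1; n [bound]: 1; d [bound]: 1
order of uses: n, d, a, e
typing: ill-typed: an application expects R but receives P → P
ordered: ✗ — the type mismatch rejects it
linear: ✗ — not simply typable
affine: ✗ — fails simple typing
relevant: ✗ — a type mismatch blocks all five
unrestricted: ✗ — the type mismatch rejects it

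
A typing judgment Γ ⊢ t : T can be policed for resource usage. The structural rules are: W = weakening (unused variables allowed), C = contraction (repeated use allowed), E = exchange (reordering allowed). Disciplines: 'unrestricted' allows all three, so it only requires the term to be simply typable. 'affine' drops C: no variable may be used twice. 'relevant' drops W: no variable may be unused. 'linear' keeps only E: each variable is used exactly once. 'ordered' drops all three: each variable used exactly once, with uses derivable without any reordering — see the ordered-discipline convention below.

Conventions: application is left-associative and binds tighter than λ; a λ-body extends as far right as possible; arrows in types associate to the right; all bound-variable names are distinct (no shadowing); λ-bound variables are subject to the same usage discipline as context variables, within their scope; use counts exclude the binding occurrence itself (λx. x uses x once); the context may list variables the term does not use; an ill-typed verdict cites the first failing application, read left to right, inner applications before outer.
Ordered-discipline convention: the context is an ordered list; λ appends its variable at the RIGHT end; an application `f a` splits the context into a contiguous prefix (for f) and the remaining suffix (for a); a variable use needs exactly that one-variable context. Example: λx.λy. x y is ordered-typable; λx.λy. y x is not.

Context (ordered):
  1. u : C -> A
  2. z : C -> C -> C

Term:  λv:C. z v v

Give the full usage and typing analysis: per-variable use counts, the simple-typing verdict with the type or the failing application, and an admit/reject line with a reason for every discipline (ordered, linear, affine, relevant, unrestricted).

counts: u: 0, z: 1, v [bound]: 2
left-to-right use order: z, v, v
typing: the term checks, with type C -> C
ordered: ✗ — uses contraction: v ×2; needs weakening: u unused
linear: ✗ — uses contraction: v ×2; needs weakening: u unused
affine: ✗ — uses contraction: v ×2
relevant: ✗ — needs weakening: u unused
unrestricted: ✓ — simply typable at C -> C; W, C, E all held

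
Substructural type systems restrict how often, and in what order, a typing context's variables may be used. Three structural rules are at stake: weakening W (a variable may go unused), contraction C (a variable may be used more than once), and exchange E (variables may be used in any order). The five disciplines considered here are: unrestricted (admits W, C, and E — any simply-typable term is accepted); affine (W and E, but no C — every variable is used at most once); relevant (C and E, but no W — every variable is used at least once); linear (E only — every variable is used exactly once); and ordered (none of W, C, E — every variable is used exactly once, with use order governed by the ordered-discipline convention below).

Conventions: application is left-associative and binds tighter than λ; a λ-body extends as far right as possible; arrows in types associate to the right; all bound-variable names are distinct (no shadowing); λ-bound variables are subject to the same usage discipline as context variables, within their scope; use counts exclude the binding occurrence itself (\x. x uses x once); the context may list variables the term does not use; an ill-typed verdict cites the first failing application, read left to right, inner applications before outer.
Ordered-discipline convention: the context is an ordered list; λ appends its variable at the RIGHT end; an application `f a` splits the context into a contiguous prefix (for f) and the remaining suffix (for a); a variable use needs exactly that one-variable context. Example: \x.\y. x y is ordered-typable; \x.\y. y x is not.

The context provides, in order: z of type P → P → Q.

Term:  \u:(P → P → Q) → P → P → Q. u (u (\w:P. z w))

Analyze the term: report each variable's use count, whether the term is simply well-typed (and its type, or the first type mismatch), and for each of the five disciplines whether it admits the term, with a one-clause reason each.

variable uses: z: 1; u (bound): 2; w (bound): 1
order of uses: u, u, z, w
typing: ✓ — ((P → P → Q) → P → P → Q) → P → P → Q
ordered: ✗ — u ×2 used more than once (contraction)
linear: ✗ — u ×2 used more than once (contraction)
affine: ✗ — u ×2 used more than once (contraction)
relevant: ✓ — z, u, w: all used, weakening unneeded
unrestricted: ✓ — well-typed at ((P → P → Q) → P → P → Q) → P → P → Q; no restrictions here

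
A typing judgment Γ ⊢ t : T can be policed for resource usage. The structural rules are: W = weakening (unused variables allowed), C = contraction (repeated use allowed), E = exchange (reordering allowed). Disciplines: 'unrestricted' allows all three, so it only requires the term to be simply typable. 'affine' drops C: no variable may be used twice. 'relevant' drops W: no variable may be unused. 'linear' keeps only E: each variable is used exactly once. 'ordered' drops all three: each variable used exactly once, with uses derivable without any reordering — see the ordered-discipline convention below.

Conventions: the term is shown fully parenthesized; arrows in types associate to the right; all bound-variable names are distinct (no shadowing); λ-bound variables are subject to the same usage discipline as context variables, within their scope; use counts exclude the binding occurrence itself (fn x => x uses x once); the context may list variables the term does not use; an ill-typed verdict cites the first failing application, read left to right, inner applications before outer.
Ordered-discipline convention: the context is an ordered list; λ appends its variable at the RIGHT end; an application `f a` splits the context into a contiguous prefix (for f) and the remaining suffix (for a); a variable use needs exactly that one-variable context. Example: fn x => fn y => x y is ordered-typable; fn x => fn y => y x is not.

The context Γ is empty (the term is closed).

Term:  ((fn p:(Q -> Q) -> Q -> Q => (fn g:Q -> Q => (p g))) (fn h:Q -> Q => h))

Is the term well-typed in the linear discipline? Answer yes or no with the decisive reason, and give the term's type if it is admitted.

yes — each of p, g, h used exactly once; term : (Q -> Q) -> Q -> Q
usage: p (bound): 1×; g (bound): 1×; h (bound): 1×
left-to-right use order: p, g, h
typing: ✓ — (Q -> Q) -> Q -> Q
summary: ordered ✓ · linear ✓ · affine ✓ · relevant ✓ · unrestricted ✓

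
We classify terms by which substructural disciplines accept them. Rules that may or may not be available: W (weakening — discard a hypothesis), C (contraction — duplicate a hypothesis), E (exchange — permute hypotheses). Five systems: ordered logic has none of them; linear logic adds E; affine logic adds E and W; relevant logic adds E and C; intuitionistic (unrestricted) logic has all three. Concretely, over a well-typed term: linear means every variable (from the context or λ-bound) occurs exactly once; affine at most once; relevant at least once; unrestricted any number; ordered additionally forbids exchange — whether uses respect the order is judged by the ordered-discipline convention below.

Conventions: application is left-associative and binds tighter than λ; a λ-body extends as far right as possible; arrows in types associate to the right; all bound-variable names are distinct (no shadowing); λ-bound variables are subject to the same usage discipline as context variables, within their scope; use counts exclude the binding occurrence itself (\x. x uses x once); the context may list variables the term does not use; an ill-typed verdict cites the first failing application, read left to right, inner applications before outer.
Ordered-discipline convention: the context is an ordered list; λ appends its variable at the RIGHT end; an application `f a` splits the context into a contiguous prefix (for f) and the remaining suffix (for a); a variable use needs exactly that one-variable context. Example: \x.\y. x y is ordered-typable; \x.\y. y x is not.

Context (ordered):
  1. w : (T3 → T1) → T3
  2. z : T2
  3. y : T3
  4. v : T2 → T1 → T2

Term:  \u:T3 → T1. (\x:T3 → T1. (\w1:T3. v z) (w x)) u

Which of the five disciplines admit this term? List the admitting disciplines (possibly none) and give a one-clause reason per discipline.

admitting disciplines: affine, unrestricted
use counts: w ×1, z ×1, y ×0, v ×1, u [bound] ×1, x [bound] ×1, w1 [bound] ×0
use order (left to right): v, z, w, x, u
typing: well-typed at (T3 → T1) → T1 → T2
ordered: ✗, y, w1 never used (weakening)
linear: ✗, y, w1 never used (weakening)
affine: ✓, no duplicate uses among w, z, y, v, u, x, w1
relevant: ✗, y, w1 never used (weakening)
unrestricted: ✓, simply typable at (T3 → T1) → T1 → T2; W, C, E all held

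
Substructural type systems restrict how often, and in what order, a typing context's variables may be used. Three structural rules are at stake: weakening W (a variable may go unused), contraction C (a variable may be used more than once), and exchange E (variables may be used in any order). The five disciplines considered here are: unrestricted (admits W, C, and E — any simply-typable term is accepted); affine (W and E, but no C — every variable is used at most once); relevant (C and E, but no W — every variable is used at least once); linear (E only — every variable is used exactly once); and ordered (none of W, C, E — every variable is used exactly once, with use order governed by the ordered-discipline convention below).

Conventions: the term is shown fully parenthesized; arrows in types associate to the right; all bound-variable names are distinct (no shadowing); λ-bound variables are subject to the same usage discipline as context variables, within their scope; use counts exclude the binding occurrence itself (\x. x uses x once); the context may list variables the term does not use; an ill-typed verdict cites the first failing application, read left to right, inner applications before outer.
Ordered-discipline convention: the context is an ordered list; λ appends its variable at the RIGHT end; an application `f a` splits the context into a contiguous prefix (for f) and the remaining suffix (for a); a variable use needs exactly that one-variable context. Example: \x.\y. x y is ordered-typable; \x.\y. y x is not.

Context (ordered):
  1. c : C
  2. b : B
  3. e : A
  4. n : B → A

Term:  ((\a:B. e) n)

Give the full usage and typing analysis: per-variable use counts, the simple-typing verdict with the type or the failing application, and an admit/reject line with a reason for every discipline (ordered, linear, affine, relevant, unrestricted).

variable uses: c: 0×; b: 0×; e: 1×; n: 1×; a (bound): 0×
use order (left to right): e, n
typing: ill-typed: argument of type B → A where B is required
ordered: ✗, fails simple typing
linear: ✗, a type mismatch blocks all five
affine: ✗, the type mismatch rejects it
relevant: ✗, not simply typable
unrestricted: ✗, fails simple typing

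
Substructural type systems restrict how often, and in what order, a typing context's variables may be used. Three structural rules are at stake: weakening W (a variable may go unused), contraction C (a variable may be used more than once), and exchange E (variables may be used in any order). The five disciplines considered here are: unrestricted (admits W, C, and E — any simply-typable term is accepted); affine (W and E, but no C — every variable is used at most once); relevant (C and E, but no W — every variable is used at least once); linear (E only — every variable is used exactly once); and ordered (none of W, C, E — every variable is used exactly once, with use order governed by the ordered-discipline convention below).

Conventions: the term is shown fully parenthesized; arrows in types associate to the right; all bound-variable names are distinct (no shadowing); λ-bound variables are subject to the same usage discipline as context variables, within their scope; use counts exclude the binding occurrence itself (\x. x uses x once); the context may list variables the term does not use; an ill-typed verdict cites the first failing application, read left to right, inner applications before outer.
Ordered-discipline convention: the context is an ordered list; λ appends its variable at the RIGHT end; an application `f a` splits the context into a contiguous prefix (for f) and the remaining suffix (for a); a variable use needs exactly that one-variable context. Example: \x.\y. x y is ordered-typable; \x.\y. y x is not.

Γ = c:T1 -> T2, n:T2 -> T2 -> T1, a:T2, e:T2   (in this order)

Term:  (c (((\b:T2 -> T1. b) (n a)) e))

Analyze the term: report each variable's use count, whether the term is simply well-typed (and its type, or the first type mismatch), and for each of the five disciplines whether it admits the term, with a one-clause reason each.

variable uses: c: 1×; n: 1×; a: 1×; e: 1×; b [bound]: 1×
left-to-right use order: c, b, n, a, e
typing: well-typed at T2
ordered ✓ (c, n, a, e, b once each; derivable with no W/C/E)
linear ✓ (c, n, a, e, b: one use apiece)
affine ✓ (none of c, n, a, e, b used more than once)
relevant ✓ (none of c, n, a, e, b goes unused)
unrestricted ✓ (well-typed at T2; no restrictions here)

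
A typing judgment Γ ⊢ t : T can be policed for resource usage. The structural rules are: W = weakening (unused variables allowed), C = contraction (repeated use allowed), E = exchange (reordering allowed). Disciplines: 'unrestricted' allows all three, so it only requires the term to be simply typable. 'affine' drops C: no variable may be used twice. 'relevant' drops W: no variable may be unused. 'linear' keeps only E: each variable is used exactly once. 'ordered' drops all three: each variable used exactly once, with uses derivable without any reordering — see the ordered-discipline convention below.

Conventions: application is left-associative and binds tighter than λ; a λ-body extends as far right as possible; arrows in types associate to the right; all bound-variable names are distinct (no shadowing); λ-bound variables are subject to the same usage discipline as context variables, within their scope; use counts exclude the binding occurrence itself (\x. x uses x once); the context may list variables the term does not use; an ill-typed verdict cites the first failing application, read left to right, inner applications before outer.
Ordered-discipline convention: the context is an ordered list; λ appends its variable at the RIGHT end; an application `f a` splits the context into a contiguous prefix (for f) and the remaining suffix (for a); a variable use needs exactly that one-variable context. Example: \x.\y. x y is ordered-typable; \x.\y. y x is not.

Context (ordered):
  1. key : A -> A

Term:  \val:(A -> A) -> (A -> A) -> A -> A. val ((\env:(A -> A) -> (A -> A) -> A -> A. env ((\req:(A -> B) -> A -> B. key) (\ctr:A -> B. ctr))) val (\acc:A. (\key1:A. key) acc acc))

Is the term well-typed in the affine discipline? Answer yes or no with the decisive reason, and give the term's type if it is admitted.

no — needs contraction — key ×2, val ×2, acc ×2
counts: key ×2, val (λ-bound) ×2, env (λ-bound) ×1, req (λ-bound) ×0, ctr (λ-bound) ×1, acc (λ-bound) ×2, key1 (λ-bound) ×0
left-to-right use order: val, env, key, ctr, val, key, acc, acc
typing: ✓ — ((A -> A) -> (A -> A) -> A -> A) -> (A -> A) -> A -> A
summary: ordered ✗ | linear ✗ | affine ✗ | relevant ✗ | unrestricted ✓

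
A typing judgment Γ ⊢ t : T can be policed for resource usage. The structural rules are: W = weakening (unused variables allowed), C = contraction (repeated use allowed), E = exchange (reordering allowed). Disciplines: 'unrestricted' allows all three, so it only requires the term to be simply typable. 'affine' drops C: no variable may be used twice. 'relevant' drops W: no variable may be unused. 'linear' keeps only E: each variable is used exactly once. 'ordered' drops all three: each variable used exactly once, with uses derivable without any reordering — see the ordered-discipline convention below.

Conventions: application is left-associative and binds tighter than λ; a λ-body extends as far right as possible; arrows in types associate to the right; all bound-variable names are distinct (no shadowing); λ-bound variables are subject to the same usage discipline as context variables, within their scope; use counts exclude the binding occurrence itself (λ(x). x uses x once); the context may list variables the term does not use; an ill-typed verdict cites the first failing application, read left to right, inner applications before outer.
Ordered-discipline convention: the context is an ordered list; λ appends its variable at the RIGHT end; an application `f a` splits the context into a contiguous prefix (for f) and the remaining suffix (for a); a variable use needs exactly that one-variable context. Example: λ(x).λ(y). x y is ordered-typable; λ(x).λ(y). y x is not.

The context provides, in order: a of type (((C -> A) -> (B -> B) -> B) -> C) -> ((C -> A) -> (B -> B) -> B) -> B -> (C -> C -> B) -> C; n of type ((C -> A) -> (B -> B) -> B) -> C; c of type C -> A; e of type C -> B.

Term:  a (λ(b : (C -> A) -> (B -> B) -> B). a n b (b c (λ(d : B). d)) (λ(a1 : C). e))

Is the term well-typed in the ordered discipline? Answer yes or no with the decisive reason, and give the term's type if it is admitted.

no — a ×2, b ×2 used more than once (contraction); a1 left unused
counts: a: 2, n: 1, c: 1, e: 1, b (bound): 2, d (bound): 1, a1 (bound): 0
order of uses: a, a, n, b, b, c, d, e
typing: well-typed at ((C -> A) -> (B -> B) -> B) -> B -> (C -> C -> B) -> C
all disciplines: ordered ✗, linear ✗, affine ✗, relevant ✗, unrestricted ✓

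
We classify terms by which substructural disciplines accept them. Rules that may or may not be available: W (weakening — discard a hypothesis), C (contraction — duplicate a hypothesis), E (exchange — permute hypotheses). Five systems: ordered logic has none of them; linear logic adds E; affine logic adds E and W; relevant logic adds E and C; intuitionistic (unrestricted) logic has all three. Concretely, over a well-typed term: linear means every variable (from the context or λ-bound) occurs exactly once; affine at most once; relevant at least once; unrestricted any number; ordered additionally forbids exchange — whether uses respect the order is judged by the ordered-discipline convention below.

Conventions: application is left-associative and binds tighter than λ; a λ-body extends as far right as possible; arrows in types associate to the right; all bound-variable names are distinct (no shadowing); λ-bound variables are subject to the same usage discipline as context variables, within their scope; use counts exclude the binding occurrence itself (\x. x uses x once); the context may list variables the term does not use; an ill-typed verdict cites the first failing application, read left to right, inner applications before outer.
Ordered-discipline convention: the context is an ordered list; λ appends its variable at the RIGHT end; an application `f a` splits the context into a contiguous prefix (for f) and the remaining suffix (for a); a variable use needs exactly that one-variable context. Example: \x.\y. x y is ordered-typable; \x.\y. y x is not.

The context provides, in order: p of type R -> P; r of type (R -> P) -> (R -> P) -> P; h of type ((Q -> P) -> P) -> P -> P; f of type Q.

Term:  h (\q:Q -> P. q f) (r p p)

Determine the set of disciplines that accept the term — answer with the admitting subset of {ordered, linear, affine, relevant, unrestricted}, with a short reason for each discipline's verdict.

admitting disciplines: relevant, unrestricted
variable uses: p: 2, r: 1, h: 1, f: 1, q (bound): 1
use order (left to right): h, q, f, r, p, p
typing: well-typed at P
ordered: ✗ — p ×2 used more than once (contraction)
linear: ✗ — p ×2 used more than once (contraction)
affine: ✗ — p ×2 used more than once (contraction)
relevant: ✓ — p, r, h, f, q: all used, weakening unneeded
unrestricted: ✓ — typability at P is all that's needed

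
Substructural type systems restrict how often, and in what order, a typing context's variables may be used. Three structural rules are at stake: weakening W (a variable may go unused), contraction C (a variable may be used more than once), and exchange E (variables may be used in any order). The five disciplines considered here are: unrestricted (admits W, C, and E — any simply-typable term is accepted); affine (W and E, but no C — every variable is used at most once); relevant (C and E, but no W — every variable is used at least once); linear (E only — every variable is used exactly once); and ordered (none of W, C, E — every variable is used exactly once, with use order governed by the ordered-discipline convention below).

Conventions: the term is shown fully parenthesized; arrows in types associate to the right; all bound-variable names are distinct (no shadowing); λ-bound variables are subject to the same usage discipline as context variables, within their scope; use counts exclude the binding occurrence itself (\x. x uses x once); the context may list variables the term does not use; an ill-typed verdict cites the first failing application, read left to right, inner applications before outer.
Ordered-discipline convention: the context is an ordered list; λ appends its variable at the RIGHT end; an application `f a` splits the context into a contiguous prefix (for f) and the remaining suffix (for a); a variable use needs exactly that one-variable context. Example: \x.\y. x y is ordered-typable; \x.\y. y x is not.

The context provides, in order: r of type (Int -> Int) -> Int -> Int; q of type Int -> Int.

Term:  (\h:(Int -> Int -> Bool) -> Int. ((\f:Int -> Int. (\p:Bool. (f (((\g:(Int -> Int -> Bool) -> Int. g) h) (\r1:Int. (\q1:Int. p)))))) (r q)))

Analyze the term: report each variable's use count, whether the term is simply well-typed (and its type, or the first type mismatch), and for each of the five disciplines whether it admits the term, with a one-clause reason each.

variable uses: r ×1; q ×1; h [bound] ×1; f [bound] ×1; p [bound] ×1; g [bound] ×1; r1 [bound] ×0; q1 [bound] ×0
left-to-right use order: f, g, h, p, r, q
typing: well-typed — term : ((Int -> Int -> Bool) -> Int) -> Bool -> Int
ordered: ✗ — needs weakening: r1, q1 unused
linear: ✗ — needs weakening: r1, q1 unused
affine: ✓ — at most one use each (r, q, h, f, p, g, r1, q1)
relevant: ✗ — needs weakening: r1, q1 unused
unrestricted: ✓ — simply typable at ((Int -> Int -> Bool) -> Int) -> Bool -> Int; W, C, E all held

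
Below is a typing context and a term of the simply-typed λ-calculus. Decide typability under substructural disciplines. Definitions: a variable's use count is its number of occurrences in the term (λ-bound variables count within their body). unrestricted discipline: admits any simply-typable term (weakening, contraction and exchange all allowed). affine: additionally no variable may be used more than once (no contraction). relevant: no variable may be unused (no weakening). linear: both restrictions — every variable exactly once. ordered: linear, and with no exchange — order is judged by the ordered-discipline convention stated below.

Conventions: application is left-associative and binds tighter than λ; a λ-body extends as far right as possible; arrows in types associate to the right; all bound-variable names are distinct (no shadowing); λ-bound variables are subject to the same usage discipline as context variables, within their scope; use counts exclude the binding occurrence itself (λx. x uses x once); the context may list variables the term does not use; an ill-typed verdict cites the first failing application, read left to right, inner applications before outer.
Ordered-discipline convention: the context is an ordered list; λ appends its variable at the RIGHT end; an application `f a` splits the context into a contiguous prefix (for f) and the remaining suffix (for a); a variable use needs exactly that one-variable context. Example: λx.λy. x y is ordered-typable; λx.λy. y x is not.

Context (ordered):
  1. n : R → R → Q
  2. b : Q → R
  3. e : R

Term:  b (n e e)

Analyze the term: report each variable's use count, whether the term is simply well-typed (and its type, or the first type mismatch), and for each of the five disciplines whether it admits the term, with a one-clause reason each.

counts: n: 1×, b: 1×, e: 2×
left-to-right use order: b, n, e, e
typing: ✓ — R
ordered: ✗ — uses contraction: e ×2
linear: ✗ — uses contraction: e ×2
affine: ✗ — uses contraction: e ×2
relevant: ✓ — none of n, b, e goes unused
unrestricted: ✓ — type-checks (R) and nothing is barred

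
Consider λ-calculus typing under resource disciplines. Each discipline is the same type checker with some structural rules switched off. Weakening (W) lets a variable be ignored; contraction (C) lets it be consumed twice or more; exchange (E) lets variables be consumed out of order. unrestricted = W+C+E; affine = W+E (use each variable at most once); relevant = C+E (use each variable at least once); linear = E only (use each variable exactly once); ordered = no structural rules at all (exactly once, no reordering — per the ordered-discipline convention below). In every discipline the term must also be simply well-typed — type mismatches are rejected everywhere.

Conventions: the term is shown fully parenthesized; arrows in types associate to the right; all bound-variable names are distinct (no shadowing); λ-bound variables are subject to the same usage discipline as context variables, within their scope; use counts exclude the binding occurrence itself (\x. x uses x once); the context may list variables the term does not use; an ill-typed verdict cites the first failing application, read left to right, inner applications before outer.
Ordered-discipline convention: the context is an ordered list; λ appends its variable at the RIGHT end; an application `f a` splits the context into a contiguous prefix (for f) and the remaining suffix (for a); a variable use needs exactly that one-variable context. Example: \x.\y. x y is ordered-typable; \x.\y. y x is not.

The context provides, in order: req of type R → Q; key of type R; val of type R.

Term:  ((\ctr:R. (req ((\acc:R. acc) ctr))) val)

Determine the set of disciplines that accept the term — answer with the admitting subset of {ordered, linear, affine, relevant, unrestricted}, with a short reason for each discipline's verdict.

admitting disciplines: affine, unrestricted
use counts: req: 1; key: 0; val: 1; ctr (bound): 1; acc (bound): 1
uses in reading order: req, acc, ctr, val
typing: well-typed at Q
ordered ✗ (unused: key — weakening required)
linear ✗ (unused: key — weakening required)
affine ✓ (req, key, val, ctr, acc: no repeats, contraction unneeded)
relevant ✗ (unused: key — weakening required)
unrestricted ✓ (typability at Q is all that's needed)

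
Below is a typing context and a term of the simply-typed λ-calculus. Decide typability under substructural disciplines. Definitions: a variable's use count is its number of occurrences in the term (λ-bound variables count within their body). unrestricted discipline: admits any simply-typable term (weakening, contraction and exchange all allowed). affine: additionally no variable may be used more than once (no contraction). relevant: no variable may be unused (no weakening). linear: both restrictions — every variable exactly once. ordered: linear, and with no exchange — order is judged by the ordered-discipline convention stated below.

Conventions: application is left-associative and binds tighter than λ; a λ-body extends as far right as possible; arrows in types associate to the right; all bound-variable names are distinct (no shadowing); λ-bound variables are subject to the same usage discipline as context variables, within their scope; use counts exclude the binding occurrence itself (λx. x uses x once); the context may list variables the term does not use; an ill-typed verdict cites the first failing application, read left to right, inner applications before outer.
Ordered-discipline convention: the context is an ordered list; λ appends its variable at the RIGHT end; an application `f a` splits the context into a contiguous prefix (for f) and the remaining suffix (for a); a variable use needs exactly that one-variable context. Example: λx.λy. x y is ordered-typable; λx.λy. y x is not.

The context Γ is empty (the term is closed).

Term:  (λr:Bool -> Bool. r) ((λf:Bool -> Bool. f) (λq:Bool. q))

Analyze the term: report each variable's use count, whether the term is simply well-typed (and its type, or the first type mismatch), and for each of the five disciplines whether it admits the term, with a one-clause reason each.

use counts: r (bound) ×1, f (bound) ×1, q (bound) ×1
left-to-right use order: r, f, q
typing: well-typed at Bool -> Bool
ordered: ✓, single-use (r, f, q), ordered derivation ok
linear: ✓, r, f, q: one use apiece
affine: ✓, no duplicate uses among r, f, q
relevant: ✓, every one of r, f, q appears
unrestricted: ✓, typability at Bool -> Bool is all that's needed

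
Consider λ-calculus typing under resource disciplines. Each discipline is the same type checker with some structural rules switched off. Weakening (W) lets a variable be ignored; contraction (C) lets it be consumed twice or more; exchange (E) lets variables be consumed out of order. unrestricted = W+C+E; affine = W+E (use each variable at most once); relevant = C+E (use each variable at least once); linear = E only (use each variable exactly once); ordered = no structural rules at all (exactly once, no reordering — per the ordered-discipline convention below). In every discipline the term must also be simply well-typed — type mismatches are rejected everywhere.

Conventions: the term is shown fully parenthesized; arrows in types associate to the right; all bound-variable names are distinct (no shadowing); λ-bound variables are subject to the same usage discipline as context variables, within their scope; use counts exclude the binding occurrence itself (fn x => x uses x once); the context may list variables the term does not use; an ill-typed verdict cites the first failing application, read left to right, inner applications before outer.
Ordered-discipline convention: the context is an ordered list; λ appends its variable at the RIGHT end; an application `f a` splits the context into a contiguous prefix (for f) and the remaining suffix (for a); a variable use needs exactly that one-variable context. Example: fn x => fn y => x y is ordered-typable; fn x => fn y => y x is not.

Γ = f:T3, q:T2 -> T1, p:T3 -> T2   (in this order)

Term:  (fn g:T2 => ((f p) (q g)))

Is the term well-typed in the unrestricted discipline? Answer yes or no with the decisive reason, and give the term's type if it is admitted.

no — not simply typable
use counts: f: 1, q: 1, p: 1, g (bound): 1
left-to-right use order: f, p, q, g
typing: ill-typed: applying a non-function (T3)
summary: ordered ✗ | linear ✗ | affine ✗ | relevant ✗ | unrestricted ✗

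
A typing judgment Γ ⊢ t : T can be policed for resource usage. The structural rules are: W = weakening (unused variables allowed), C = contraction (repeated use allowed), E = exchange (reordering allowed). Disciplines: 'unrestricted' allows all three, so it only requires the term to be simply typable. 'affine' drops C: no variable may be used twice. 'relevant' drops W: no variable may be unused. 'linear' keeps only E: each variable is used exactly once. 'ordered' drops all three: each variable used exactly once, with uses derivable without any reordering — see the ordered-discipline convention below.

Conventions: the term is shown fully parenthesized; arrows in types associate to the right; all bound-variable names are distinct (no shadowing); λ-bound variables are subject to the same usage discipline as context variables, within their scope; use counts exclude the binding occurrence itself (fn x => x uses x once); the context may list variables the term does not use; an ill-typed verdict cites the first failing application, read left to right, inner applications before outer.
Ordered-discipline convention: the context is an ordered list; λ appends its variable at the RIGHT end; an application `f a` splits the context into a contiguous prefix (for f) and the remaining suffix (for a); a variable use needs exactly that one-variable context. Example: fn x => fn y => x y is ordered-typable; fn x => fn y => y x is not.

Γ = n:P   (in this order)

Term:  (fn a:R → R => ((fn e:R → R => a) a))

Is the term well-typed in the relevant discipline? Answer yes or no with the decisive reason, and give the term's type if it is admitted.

no — n, e never used (weakening)
variable uses: n: 0×; a (bound): 2×; e (bound): 0×
use order (left to right): a, a
typing: well-typed at (R → R) → R → R
per-discipline verdicts: ordered ✗, linear ✗, affine ✗, relevant ✗, unrestricted ✓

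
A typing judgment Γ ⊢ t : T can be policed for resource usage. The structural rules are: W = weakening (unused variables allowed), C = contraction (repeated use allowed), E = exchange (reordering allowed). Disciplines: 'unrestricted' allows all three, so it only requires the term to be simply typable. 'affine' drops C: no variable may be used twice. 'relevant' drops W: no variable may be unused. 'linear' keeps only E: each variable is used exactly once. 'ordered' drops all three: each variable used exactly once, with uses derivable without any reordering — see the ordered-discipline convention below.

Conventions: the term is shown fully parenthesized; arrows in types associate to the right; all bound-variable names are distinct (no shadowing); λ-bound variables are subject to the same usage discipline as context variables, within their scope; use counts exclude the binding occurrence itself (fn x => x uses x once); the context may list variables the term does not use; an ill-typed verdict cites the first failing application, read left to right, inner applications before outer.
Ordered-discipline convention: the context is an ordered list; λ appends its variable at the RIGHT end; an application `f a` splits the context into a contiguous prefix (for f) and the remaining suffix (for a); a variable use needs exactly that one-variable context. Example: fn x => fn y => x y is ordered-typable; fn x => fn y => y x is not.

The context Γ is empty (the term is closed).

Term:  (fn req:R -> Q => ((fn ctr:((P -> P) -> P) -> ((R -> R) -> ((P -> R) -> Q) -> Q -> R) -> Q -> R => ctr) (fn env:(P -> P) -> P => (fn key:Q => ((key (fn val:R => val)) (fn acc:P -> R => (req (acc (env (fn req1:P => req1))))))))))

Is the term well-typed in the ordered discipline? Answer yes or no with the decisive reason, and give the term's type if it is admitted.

no — the type mismatch rejects it
counts: req (bound): 1, ctr (bound): 1, env (bound): 1, key (bound): 1, val (bound): 1, acc (bound): 1, req1 (bound): 1
order of uses: ctr, key, val, req, acc, env, req1
typing: ill-typed: applying a non-function (Q)
across the five disciplines: ordered ✗ | linear ✗ | affine ✗ | relevant ✗ | unrestricted ✗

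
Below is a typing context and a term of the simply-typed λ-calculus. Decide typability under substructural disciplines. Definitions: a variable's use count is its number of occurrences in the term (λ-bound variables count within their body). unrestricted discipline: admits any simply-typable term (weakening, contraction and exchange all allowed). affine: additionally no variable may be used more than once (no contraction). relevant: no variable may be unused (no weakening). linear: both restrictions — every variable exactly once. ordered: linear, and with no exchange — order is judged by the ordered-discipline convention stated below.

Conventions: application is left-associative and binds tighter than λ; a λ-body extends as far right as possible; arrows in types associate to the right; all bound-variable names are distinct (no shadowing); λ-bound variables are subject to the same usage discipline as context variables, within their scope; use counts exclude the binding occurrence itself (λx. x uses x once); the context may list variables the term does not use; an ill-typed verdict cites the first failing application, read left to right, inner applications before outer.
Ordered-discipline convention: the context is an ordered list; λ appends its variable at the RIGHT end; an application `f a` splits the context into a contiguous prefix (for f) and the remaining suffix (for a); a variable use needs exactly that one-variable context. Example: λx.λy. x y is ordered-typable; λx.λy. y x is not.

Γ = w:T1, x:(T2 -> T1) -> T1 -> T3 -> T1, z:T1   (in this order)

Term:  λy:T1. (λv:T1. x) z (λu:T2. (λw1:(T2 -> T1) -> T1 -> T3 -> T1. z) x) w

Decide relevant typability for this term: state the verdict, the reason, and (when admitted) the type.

no — unused: y, v, u, w1 — weakening required
variable uses: w: 1×, x: 2×, z: 2×, y (λ-bound): 0×, v (λ-bound): 0×, u (λ-bound): 0×, w1 (λ-bound): 0×
order of uses: x, z, z, x, w
typing: well-typed — term : T1 -> T3 -> T1
per-discipline verdicts: ordered ✗ | linear ✗ | affine ✗ | relevant ✗ | unrestricted ✓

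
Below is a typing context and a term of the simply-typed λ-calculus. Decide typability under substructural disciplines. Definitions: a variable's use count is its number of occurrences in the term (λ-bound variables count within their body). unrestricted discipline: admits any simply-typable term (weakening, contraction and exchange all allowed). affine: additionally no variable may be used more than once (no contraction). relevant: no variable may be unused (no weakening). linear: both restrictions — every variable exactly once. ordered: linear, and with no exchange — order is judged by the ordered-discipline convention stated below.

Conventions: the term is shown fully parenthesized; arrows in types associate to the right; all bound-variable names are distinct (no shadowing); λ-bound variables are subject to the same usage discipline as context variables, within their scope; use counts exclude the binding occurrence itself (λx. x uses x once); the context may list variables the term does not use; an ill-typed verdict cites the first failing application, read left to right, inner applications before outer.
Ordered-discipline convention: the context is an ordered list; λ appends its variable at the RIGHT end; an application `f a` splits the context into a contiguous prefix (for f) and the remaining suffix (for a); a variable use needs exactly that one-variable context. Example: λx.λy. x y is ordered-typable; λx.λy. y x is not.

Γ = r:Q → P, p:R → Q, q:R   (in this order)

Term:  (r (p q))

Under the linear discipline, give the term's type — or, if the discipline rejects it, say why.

term : P
usage: r=1, p=1, q=1
use order (left to right): r, p, q
typing: the term checks, with type P
all disciplines: ordered ✓ · linear ✓ · affine ✓ · relevant ✓ · unrestricted ✓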